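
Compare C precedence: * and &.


'*' is multiplicative (level 10); '&' is bitwise AND (level 5)
Higher level binds tighter
'*' has higher precedence than '&'


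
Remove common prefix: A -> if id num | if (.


Common prefix: 'if'
Factored: A -> if A', A' -> id num | (


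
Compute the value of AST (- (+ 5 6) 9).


Evaluate inner: (+ 5 6) = 11
Evaluate root: (- 11 9) = 2
Result: 2


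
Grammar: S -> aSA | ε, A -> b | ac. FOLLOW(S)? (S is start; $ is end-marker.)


$ ∈ FOLLOW(S). For each A -> αBβ: add FIRST(β)\{ε} to FOLLOW(B); if β nullable, add FOLLOW(A).
FOLLOW(S) = {$, a, b}


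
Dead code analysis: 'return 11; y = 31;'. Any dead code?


statement follows a return and is unreachable
Dead: 'y = 31'


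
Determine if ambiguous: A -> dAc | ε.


balanced d^n…c^n: each string has a unique parse
Unambiguous


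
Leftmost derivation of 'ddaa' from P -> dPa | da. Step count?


Derivation: P => dPa => ddaa
Steps: 2


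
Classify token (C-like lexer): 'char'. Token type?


Pattern: reserved word
Type: KEYWORD


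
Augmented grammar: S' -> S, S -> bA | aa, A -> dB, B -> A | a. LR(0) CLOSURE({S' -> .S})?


Start: S' -> .S
For each item with dot before a nonterminal B, add B -> .γ for every B-production
Closure: [S' -> .S, S -> .bA, S -> .aa]


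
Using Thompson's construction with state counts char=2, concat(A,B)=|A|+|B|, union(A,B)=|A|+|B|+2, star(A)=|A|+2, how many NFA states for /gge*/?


Syntax tree has 3 char leaf(s), 0 union(s), 1 star(s)
chars contribute 3×2 = 6; each union adds +2; each star adds +2
Total: 6 + 0 + 2 = 8 states


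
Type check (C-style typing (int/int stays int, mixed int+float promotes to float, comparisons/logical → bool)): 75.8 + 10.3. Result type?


Operand types: float + float
Rule: mixed int/float promotes to float; int/int stays int
Result type: float


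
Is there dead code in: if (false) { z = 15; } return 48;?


condition is constant false, so the whole block is unreachable
Dead: 'if (false) { z = 15; }'


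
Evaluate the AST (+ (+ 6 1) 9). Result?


Evaluate inner: (+ 6 1) = 7
Evaluate root: (+ 7 9) = 16
Result: 16


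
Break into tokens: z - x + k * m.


Scan left to right, longest-match per lexeme
Tokens: ID(z), OP(-), ID(x), OP(+), ID(k), OP(*), ID(m)


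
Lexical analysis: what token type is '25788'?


Pattern: digits only
Type: INTEGER_LITERAL


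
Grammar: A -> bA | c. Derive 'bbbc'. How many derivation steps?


Derivation: A => bA => bbA => bbbA => bbbc
Steps: 4


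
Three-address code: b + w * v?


Break into single-operator statements:
t1 = w * v
t2 = b + t1


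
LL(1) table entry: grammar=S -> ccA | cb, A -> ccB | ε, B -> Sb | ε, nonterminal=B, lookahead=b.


For [B, b]: ε is nullable and 'b' ∈ FOLLOW(B)
Entry: B -> ε


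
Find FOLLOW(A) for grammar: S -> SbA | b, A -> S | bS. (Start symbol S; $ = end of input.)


$ ∈ FOLLOW(S). For each A -> αBβ: add FIRST(β)\{ε} to FOLLOW(B); if β nullable, add FOLLOW(A).
FOLLOW(A) = {$, b}


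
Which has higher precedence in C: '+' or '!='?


'+' is additive (level 9); '!=' is equality (level 6)
Higher level binds tighter
'+' has higher precedence than '!='


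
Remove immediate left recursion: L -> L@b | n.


Left-recursive alternatives: L@b; non-recursive: n
Introduce L': L -> nL', L' -> @bL' | ε


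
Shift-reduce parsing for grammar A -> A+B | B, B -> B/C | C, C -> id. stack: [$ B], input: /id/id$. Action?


shift '/' to continue B -> B/C
Action: shift


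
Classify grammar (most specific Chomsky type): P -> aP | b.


Right-linear: every RHS is a terminal or a terminal followed by one nonterminal
Classification: Type 3 (Regular)


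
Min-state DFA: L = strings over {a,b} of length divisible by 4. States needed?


Track length mod 4: states 0..3, accept at 0
Minimal DFA: 4 states


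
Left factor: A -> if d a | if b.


Common prefix: 'if'
Factored: A -> if A', A' -> d a | b


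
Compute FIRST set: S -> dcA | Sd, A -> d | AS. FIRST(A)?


Per alternative of A: FIRST(d) = {d}; FIRST(AS) = {d}
FIRST(A) = {d}


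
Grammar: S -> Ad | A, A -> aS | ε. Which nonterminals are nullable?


A nonterminal is nullable iff some alternative derives ε (directly, or every symbol in it is nullable)
Nullable: {A, S}


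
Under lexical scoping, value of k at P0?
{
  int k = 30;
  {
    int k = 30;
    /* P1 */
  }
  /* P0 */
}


k declared in the same block as P0
k = 30


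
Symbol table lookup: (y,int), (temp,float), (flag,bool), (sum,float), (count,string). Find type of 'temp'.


Lookup 'temp' → type float


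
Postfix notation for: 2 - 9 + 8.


Left to right (same or higher precedence on left)
Postfix: 2 9 - 8 +


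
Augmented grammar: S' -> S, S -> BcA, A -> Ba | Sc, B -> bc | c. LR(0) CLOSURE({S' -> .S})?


Start: S' -> .S
For each item with dot before a nonterminal B, add B -> .γ for every B-production
Closure: [S' -> .S, S -> .BcA, B -> .bc, B -> .c]


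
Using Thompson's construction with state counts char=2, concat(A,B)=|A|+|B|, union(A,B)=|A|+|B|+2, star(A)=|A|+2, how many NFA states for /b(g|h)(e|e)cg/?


Syntax tree has 7 char leaf(s), 2 union(s), 0 star(s)
chars contribute 7×2 = 14; each union adds +2; each star adds +2
Total: 14 + 4 + 0 = 18 states


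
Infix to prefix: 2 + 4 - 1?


left-to-right (same/higher precedence on left): tree is (- (+ 2 4) 1)
Prefix: - + 2 4 1


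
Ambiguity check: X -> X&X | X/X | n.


'n&n/n' has two parse trees (no precedence encoded between & and /)
Ambiguous


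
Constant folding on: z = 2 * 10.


2 * 10 = 20 at compile time
Optimized: z = 20


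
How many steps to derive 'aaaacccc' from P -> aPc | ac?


Derivation: P => aPc => aaPcc => aaaPccc => aaaacccc
Steps: 4


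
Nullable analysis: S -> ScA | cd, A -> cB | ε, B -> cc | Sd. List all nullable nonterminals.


A nonterminal is nullable iff some alternative derives ε (directly, or every symbol in it is nullable)
Nullable: {A}


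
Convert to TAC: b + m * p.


Break into single-operator statements:
t1 = m * p
t2 = b + t1


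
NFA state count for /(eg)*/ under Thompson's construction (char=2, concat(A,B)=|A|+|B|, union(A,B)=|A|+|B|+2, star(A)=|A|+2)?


Syntax tree has 2 char leaf(s), 0 union(s), 1 star(s)
chars contribute 2×2 = 4; each union adds +2; each star adds +2
Total: 4 + 0 + 2 = 6 states


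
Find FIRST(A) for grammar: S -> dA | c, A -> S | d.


Per alternative of A: FIRST(S) = {c, d}; FIRST(d) = {d}
FIRST(A) = {c, d}


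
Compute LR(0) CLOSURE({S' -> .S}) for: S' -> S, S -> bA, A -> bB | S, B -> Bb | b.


Start: S' -> .S
For each item with dot before a nonterminal B, add B -> .γ for every B-production
Closure: [S' -> .S, S -> .bA]


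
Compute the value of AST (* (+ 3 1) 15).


Evaluate inner: (+ 3 1) = 4
Evaluate root: (* 4 15) = 60
Result: 60


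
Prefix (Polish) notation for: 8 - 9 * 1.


'*' binds tighter: tree is (- 8 (* 9 1))
Prefix: - 8 * 9 1


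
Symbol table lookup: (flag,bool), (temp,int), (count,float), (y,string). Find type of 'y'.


Lookup 'y' → type string


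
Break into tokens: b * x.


Scan left to right, longest-match per lexeme
Tokens: ID(b), OP(*), ID(x)


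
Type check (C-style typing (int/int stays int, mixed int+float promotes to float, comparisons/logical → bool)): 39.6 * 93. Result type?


Operand types: float * int
Rule: mixed int/float promotes to float; int/int stays int
Result type: float


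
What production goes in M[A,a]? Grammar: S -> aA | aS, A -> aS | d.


For [A, a]: 'a' ∈ FIRST(aS)
Entry: A -> aS


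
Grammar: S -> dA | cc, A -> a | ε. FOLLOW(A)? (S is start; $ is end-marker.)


$ ∈ FOLLOW(S). For each A -> αBβ: add FIRST(β)\{ε} to FOLLOW(B); if β nullable, add FOLLOW(A).
FOLLOW(A) = {$}


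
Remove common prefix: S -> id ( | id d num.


Common prefix: 'id'
Factored: S -> id S', S' -> ( | d num


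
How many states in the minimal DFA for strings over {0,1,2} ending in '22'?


Track the longest suffix of input matching a prefix of '22': 3 classes (prefixes of length 0..2)
Minimal DFA: 3 states


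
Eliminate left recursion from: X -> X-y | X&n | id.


Left-recursive alternatives: X-y, X&n; non-recursive: id
Introduce X': X -> idX', X' -> -yX' | &nX' | ε


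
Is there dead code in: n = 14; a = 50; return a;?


n is assigned but never read
Dead: 'n = 14'


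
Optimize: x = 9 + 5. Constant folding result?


9 + 5 = 14 at compile time
Optimized: x = 14


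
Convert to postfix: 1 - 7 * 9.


* has higher precedence, evaluate 7*9 first
Postfix: 1 7 9 * -


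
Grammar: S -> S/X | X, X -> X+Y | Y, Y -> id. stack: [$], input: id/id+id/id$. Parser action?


no handle on stack; shift 'id'
Action: shift


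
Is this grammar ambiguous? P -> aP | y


right-linear, alternatives start with distinct terminals 'a' vs 'y': unique leftmost derivation
Unambiguous


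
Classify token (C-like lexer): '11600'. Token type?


Pattern: digits only
Type: INTEGER_LITERAL


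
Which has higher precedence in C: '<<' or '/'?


'/' is multiplicative (level 10); '<<' is shift (level 8)
Higher level binds tighter
'/' has higher precedence than '<<'


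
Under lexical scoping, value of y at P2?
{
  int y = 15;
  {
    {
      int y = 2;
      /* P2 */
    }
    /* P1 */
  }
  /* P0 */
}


y declared in the same block as P2
y = 2


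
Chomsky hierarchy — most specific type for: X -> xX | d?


Right-linear: every RHS is a terminal or a terminal followed by one nonterminal
Classification: Type 3 (Regular)


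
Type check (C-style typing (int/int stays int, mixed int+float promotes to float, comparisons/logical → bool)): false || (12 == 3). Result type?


Operand types: bool || bool
Rule: logical operators take bool operands and yield bool
Result type: bool


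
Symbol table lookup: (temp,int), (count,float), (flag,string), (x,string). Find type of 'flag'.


Lookup 'flag' → type string


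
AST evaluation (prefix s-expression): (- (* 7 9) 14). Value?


Evaluate inner: (* 7 9) = 63
Evaluate root: (- 63 14) = 49
Result: 49


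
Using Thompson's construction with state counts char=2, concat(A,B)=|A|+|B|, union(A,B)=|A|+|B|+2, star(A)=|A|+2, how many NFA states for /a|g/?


Syntax tree has 2 char leaf(s), 1 union(s), 0 star(s)
chars contribute 2×2 = 4; each union adds +2; each star adds +2
Total: 4 + 2 + 0 = 6 states


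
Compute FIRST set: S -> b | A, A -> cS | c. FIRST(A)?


Per alternative of A: FIRST(cS) = {c}; FIRST(c) = {c}
FIRST(A) = {c}


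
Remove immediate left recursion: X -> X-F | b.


Left-recursive alternatives: X-F; non-recursive: b
Introduce X': X -> bX', X' -> -FX' | ε


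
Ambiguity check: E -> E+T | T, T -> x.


precedence layered via separate nonterminal T: deterministic
Unambiguous


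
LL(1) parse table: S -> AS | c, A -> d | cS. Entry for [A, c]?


For [A, c]: 'c' ∈ FIRST(cS)
Entry: A -> cS


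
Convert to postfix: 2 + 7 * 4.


* has higher precedence, evaluate 7*4 first
Postfix: 2 7 4 * +


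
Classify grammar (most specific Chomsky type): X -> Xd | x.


Left-linear: every RHS is a terminal or one nonterminal followed by a terminal
Classification: Type 3 (Regular)


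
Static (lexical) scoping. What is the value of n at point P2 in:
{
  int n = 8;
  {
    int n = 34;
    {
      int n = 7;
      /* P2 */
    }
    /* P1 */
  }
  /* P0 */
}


n declared in the same block as P2
n = 7


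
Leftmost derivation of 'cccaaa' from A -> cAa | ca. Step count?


Derivation: A => cAa => ccAaa => cccaaa
Steps: 3


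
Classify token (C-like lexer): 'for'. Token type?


Pattern: reserved word
Type: KEYWORD


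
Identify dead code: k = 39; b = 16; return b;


k is assigned but never read
Dead: 'k = 39'


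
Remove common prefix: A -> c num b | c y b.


Common prefix: 'c'
Factored: A -> c A', A' -> num b | y b


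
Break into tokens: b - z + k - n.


Scan left to right, longest-match per lexeme
Tokens: ID(b), OP(-), ID(z), OP(+), ID(k), OP(-), ID(n)


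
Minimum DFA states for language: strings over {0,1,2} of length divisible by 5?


Track length mod 5: states 0..4, accept at 0
Minimal DFA: 5 states


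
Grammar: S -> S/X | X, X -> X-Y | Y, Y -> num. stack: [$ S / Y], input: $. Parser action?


'Y' (not preceded by X-) is the handle for X -> Y
Action: reduce (X -> Y)


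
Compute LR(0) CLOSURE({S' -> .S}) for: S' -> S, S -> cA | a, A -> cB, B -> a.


Start: S' -> .S
For each item with dot before a nonterminal B, add B -> .γ for every B-production
Closure: [S' -> .S, S -> .cA, S -> .a]


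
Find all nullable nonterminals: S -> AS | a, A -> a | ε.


A nonterminal is nullable iff some alternative derives ε (directly, or every symbol in it is nullable)
Nullable: {A}


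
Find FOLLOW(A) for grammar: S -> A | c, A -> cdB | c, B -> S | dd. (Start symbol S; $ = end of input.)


$ ∈ FOLLOW(S). For each A -> αBβ: add FIRST(β)\{ε} to FOLLOW(B); if β nullable, add FOLLOW(A).
FOLLOW(A) = {$}


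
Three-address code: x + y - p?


Break into single-operator statements:
t1 = x + y
t2 = t1 - p


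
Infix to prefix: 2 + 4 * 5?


'*' binds tighter: tree is (+ 2 (* 4 5))
Prefix: + 2 * 4 5


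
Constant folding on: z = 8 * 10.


8 * 10 = 80 at compile time
Optimized: z = 80


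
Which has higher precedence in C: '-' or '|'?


'-' is additive (level 9); '|' is bitwise OR (level 3)
Higher level binds tighter
'-' has higher precedence than '|'


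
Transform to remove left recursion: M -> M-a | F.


Left-recursive alternatives: M-a; non-recursive: F
Introduce M': M -> FM', M' -> -aM' | ε


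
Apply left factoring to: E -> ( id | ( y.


Common prefix: '('
Factored: E -> ( E', E' -> id | y


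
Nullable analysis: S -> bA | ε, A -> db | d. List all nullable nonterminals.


A nonterminal is nullable iff some alternative derives ε (directly, or every symbol in it is nullable)
Nullable: {S}


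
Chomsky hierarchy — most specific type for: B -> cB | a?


Right-linear: every RHS is a terminal or a terminal followed by one nonterminal
Classification: Type 3 (Regular)


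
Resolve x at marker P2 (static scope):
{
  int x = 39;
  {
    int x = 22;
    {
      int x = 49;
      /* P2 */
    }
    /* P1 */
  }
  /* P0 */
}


x declared in the same block as P2
x = 49


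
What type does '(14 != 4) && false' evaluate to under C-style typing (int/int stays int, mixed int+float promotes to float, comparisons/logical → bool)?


Operand types: bool && bool
Rule: logical operators take bool operands and yield bool
Result type: bool


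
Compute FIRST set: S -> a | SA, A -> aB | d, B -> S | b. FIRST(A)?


Per alternative of A: FIRST(aB) = {a}; FIRST(d) = {d}
FIRST(A) = {a, d}


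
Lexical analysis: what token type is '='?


Pattern: operator symbol
Type: OPERATOR


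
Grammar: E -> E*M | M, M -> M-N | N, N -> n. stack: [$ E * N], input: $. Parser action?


'N' (not preceded by M-) is the handle for M -> N
Action: reduce (M -> N)


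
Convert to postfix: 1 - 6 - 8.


Left to right (same or higher precedence on left)
Postfix: 1 6 - 8 -


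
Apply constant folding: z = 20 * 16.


20 * 16 = 320 at compile time
Optimized: z = 320


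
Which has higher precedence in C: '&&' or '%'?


'%' is multiplicative (level 10); '&&' is logical AND (level 2)
Higher level binds tighter
'%' has higher precedence than '&&'


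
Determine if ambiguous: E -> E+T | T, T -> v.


precedence layered via separate nonterminal T: deterministic
Unambiguous


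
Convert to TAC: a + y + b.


Break into single-operator statements:
t1 = a + y
t2 = t1 + b


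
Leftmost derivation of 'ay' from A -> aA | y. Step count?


Derivation: A => aA => ay
Steps: 2


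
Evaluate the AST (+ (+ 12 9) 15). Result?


Evaluate inner: (+ 12 9) = 21
Evaluate root: (+ 21 15) = 36
Result: 36


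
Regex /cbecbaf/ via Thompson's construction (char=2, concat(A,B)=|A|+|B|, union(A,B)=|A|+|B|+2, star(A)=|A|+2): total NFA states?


Syntax tree has 7 char leaf(s), 0 union(s), 0 star(s)
chars contribute 7×2 = 14; each union adds +2; each star adds +2
Total: 14 + 0 + 0 = 14 states


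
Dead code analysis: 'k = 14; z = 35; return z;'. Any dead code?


k is assigned but never read
Dead: 'k = 14'


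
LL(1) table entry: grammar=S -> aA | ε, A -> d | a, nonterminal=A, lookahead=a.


For [A, a]: 'a' ∈ FIRST(a)
Entry: A -> a


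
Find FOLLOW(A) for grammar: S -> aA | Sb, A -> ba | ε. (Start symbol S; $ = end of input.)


$ ∈ FOLLOW(S). For each A -> αBβ: add FIRST(β)\{ε} to FOLLOW(B); if β nullable, add FOLLOW(A).
FOLLOW(A) = {$, b}


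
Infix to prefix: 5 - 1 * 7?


'*' binds tighter: tree is (- 5 (* 1 7))
Prefix: - 5 * 1 7


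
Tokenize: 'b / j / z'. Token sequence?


Scan left to right, longest-match per lexeme
Tokens: ID(b), OP(/), ID(j), OP(/), ID(z)


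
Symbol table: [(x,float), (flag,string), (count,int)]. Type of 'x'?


Lookup 'x' → type float


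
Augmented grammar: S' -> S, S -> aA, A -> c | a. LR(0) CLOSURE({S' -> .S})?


Start: S' -> .S
For each item with dot before a nonterminal B, add B -> .γ for every B-production
Closure: [S' -> .S, S -> .aA]


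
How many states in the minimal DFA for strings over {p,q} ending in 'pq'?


Track the longest suffix of input matching a prefix of 'pq': 3 classes (prefixes of length 0..2)
Minimal DFA: 3 states


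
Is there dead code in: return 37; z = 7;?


statement follows a return and is unreachable
Dead: 'z = 7'


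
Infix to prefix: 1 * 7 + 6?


left-to-right (same/higher precedence on left): tree is (+ (* 1 7) 6)
Prefix: + * 1 7 6


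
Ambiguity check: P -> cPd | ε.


balanced c^n…d^n: each string has a unique parse
Unambiguous


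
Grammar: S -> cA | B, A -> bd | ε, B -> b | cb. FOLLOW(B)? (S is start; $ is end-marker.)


$ ∈ FOLLOW(S). For each A -> αBβ: add FIRST(β)\{ε} to FOLLOW(B); if β nullable, add FOLLOW(A).
FOLLOW(B) = {$}


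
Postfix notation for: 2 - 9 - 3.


Left to right (same or higher precedence on left)
Postfix: 2 9 - 3 -


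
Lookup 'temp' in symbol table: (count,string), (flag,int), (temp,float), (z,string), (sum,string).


Lookup 'temp' → type float


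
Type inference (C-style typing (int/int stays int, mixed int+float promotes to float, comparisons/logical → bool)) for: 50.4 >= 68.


Operand types: float >= int
Rule: comparison yields bool
Result type: bool


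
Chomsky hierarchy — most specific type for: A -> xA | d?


Right-linear: every RHS is a terminal or a terminal followed by one nonterminal
Classification: Type 3 (Regular)


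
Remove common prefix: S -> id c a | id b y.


Common prefix: 'id'
Factored: S -> id S', S' -> c a | b y


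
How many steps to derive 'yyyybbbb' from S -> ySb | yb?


Derivation: S => ySb => yySbb => yyySbbb => yyyybbbb
Steps: 4


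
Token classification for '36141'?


Pattern: digits only
Type: INTEGER_LITERAL


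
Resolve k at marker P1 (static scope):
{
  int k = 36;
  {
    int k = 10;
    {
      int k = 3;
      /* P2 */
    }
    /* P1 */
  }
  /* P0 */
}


k declared in the same block as P1
k = 10


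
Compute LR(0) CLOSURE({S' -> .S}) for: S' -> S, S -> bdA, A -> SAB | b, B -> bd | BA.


Start: S' -> .S
For each item with dot before a nonterminal B, add B -> .γ for every B-production
Closure: [S' -> .S, S -> .bdA]


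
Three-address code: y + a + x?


Break into single-operator statements:
t1 = y + a
t2 = t1 + x


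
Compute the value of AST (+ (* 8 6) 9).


Evaluate inner: (* 8 6) = 48
Evaluate root: (+ 48 9) = 57
Result: 57


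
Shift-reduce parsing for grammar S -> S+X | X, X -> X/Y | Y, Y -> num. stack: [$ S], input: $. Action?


start symbol S on stack, input exhausted
Action: accept


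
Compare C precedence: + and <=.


'+' is additive (level 9); '<=' is relational (level 7)
Higher level binds tighter
'+' has higher precedence than '<='


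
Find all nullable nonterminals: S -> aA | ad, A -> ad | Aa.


A nonterminal is nullable iff some alternative derives ε (directly, or every symbol in it is nullable)
Nullable: {}


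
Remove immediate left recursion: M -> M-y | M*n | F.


Left-recursive alternatives: M-y, M*n; non-recursive: F
Introduce M': M -> FM', M' -> -yM' | *nM' | ε


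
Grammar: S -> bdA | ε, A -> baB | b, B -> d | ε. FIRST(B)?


Per alternative of B: FIRST(d) = {d}; FIRST(ε) = {ε}
FIRST(B) = {d, ε}


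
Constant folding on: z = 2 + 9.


2 + 9 = 11 at compile time
Optimized: z = 11


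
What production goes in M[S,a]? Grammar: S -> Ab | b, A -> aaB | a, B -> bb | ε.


For [S, a]: 'a' ∈ FIRST(Ab)
Entry: S -> Ab


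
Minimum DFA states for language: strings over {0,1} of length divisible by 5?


Track length mod 5: states 0..4, accept at 0
Minimal DFA: 5 states


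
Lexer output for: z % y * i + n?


Scan left to right, longest-match per lexeme
Tokens: ID(z), OP(%), ID(y), OP(*), ID(i), OP(+), ID(n)


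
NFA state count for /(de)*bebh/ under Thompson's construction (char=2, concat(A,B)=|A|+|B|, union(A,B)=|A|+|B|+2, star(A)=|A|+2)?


Syntax tree has 6 char leaf(s), 0 union(s), 1 star(s)
chars contribute 6×2 = 12; each union adds +2; each star adds +2
Total: 12 + 0 + 2 = 14 states


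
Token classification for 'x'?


Pattern: letter/underscore followed by alphanumerics, not a keyword
Type: IDENTIFIER


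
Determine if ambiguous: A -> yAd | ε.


balanced y^n…d^n: each string has a unique parse
Unambiguous


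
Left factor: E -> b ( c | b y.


Common prefix: 'b'
Factored: E -> b E', E' -> ( c | y


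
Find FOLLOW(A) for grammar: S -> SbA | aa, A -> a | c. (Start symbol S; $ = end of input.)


$ ∈ FOLLOW(S). For each A -> αBβ: add FIRST(β)\{ε} to FOLLOW(B); if β nullable, add FOLLOW(A).
FOLLOW(A) = {$, b}


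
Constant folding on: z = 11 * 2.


11 * 2 = 22 at compile time
Optimized: z = 22


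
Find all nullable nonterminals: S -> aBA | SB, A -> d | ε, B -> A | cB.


A nonterminal is nullable iff some alternative derives ε (directly, or every symbol in it is nullable)
Nullable: {A, B}


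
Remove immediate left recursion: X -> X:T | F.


Left-recursive alternatives: X:T; non-recursive: F
Introduce X': X -> FX', X' -> :TX' | ε


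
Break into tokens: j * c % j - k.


Scan left to right, longest-match per lexeme
Tokens: ID(j), OP(*), ID(c), OP(%), ID(j), OP(-), ID(k)


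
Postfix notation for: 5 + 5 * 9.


* has higher precedence, evaluate 5*9 first
Postfix: 5 5 9 * +


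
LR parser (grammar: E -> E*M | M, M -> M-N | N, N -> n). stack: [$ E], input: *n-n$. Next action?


shift '*' to continue E -> E*M
Action: shift


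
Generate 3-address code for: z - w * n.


Break into single-operator statements:
t1 = w * n
t2 = z - t1


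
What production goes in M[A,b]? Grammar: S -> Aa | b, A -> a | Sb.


For [A, b]: 'b' ∈ FIRST(Sb)
Entry: A -> Sb


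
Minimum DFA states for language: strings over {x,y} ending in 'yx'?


Track the longest suffix of input matching a prefix of 'yx': 3 classes (prefixes of length 0..2)
Minimal DFA: 3 states


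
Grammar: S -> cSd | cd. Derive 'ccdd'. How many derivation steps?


Derivation: S => cSd => ccdd
Steps: 2


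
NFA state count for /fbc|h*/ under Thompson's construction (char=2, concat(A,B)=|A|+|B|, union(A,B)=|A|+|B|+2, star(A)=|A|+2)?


Syntax tree has 4 char leaf(s), 1 union(s), 1 star(s)
chars contribute 4×2 = 8; each union adds +2; each star adds +2
Total: 8 + 2 + 2 = 12 states


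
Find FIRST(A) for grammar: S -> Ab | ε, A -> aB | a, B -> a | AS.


Per alternative of A: FIRST(aB) = {a}; FIRST(a) = {a}
FIRST(A) = {a}


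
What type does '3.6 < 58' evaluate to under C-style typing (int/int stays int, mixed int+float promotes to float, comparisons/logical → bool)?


Operand types: float < int
Rule: comparison yields bool
Result type: bool


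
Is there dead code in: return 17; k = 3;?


statement follows a return and is unreachable
Dead: 'k = 3'


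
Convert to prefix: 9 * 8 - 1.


left-to-right (same/higher precedence on left): tree is (- (* 9 8) 1)
Prefix: - * 9 8 1


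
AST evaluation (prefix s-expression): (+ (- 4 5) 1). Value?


Evaluate inner: (- 4 5) = -1
Evaluate root: (+ -1 1) = 0
Result: 0


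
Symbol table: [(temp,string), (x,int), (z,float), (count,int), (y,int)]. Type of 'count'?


Lookup 'count' → type int


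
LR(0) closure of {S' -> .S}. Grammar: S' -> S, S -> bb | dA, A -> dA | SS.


Start: S' -> .S
For each item with dot before a nonterminal B, add B -> .γ for every B-production
Closure: [S' -> .S, S -> .bb, S -> .dA]


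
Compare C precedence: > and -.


'-' is additive (level 9); '>' is relational (level 7)
Higher level binds tighter
'-' has higher precedence than '>'


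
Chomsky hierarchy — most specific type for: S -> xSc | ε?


Single nonterminal LHS, but x^n c^n is not regular
Classification: Type 2 (Context-Free)


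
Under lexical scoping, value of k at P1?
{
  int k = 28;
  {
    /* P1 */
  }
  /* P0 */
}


P1's block does not declare k; resolves to the enclosing declaration at depth 0
k = 28


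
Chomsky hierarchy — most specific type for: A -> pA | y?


Right-linear: every RHS is a terminal or a terminal followed by one nonterminal
Classification: Type 3 (Regular)


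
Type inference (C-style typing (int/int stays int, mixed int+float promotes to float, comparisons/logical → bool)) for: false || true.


Operand types: bool || bool
Rule: logical operators take bool operands and yield bool
Result type: bool


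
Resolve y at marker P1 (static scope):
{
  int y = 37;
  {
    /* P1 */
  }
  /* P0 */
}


P1's block does not declare y; resolves to the enclosing declaration at depth 0
y = 37


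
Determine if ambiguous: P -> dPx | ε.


balanced d^n…x^n: each string has a unique parse
Unambiguous


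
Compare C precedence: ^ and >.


'>' is relational (level 7); '^' is bitwise XOR (level 4)
Higher level binds tighter
'>' has higher precedence than '^'


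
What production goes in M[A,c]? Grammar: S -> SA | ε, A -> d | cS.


For [A, c]: 'c' ∈ FIRST(cS)
Entry: A -> cS


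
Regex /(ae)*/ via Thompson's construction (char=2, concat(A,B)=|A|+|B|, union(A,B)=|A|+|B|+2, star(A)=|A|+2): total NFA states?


Syntax tree has 2 char leaf(s), 0 union(s), 1 star(s)
chars contribute 2×2 = 4; each union adds +2; each star adds +2
Total: 4 + 0 + 2 = 6 states


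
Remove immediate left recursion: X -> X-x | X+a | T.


Left-recursive alternatives: X-x, X+a; non-recursive: T
Introduce X': X -> TX', X' -> -xX' | +aX' | ε


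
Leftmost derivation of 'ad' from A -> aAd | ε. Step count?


Derivation: A => aAd => ad
Steps: 2


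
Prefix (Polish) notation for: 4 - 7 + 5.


left-to-right (same/higher precedence on left): tree is (+ (- 4 7) 5)
Prefix: + - 4 7 5


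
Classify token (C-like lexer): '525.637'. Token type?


Pattern: digits with a decimal point
Type: FLOAT_LITERAL


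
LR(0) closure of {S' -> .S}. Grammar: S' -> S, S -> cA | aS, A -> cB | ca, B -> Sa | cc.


Start: S' -> .S
For each item with dot before a nonterminal B, add B -> .γ for every B-production
Closure: [S' -> .S, S -> .cA, S -> .aS]


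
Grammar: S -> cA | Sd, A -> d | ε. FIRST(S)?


Per alternative of S: FIRST(cA) = {c}; FIRST(Sd) = {c}
FIRST(S) = {c}


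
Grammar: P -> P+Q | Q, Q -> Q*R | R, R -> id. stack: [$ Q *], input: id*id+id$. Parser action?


no handle; shift 'id'
Action: shift


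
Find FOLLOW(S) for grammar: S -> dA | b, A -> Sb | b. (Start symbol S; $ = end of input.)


$ ∈ FOLLOW(S). For each A -> αBβ: add FIRST(β)\{ε} to FOLLOW(B); if β nullable, add FOLLOW(A).
FOLLOW(S) = {$, b}


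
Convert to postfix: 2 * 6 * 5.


Left to right (same or higher precedence on left)
Postfix: 2 6 * 5 *


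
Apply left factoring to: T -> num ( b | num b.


Common prefix: 'num'
Factored: T -> num T', T' -> ( b | b


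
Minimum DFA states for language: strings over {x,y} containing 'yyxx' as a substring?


KMP-style automaton: 4 progress states + 1 absorbing accept = 5
Minimal DFA: 5 states


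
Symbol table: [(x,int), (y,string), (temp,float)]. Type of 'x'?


Lookup 'x' → type int


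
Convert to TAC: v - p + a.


Break into single-operator statements:
t1 = v - p
t2 = t1 + a


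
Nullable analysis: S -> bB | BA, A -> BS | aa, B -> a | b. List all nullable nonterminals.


A nonterminal is nullable iff some alternative derives ε (directly, or every symbol in it is nullable)
Nullable: {}


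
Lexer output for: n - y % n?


Scan left to right, longest-match per lexeme
Tokens: ID(n), OP(-), ID(y), OP(%), ID(n)


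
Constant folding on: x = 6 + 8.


6 + 8 = 14 at compile time
Optimized: x = 14


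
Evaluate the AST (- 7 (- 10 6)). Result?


Evaluate inner: (- 10 6) = 4
Evaluate root: (- 7 4) = 3
Result: 3


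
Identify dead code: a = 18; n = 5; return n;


a is assigned but never read
Dead: 'a = 18'


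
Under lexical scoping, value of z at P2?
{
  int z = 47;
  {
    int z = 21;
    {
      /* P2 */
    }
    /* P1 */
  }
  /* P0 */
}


P2's block does not declare z; resolves to the enclosing declaration at depth 1
z = 21


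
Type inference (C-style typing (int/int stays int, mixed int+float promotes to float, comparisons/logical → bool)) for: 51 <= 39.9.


Operand types: int <= float
Rule: comparison yields bool
Result type: bool


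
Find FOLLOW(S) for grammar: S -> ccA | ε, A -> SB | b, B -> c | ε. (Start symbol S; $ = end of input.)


$ ∈ FOLLOW(S). For each A -> αBβ: add FIRST(β)\{ε} to FOLLOW(B); if β nullable, add FOLLOW(A).
FOLLOW(S) = {$, c}


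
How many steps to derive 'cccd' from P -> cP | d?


Derivation: P => cP => ccP => cccP => cccd
Steps: 4


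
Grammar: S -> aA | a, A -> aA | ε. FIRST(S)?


Per alternative of S: FIRST(aA) = {a}; FIRST(a) = {a}
FIRST(S) = {a}


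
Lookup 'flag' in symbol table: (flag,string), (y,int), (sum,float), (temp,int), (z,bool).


Lookup 'flag' → type string


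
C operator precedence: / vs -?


'/' is multiplicative (level 10); '-' is additive (level 9)
Higher level binds tighter
'/' has higher precedence than '-'


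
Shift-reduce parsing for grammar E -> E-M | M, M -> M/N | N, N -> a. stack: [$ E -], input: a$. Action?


no handle ('E-' is not any RHS); shift 'a'
Action: shift


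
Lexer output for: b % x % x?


Scan left to right, longest-match per lexeme
Tokens: ID(b), OP(%), ID(x), OP(%), ID(x)


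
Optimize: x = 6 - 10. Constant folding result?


6 - 10 = -4 at compile time
Optimized: x = -4


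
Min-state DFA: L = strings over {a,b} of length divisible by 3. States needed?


Track length mod 3: states 0..2, accept at 0
Minimal DFA: 3 states


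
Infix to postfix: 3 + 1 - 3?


Left to right (same or higher precedence on left)
Postfix: 3 1 + 3 -


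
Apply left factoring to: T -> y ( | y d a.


Common prefix: 'y'
Factored: T -> y T', T' -> ( | d a


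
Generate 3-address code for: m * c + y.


Break into single-operator statements:
t1 = m * c
t2 = t1 + y


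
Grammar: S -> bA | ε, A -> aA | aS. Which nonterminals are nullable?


A nonterminal is nullable iff some alternative derives ε (directly, or every symbol in it is nullable)
Nullable: {S}


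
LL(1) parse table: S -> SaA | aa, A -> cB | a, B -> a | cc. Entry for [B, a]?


For [B, a]: 'a' ∈ FIRST(a)
Entry: B -> a


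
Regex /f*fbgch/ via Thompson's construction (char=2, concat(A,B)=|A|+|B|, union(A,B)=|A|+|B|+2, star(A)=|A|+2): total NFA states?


Syntax tree has 6 char leaf(s), 0 union(s), 1 star(s)
chars contribute 6×2 = 12; each union adds +2; each star adds +2
Total: 12 + 0 + 2 = 14 states


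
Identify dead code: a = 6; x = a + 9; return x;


a is read by x's definition; x is returned
No dead code


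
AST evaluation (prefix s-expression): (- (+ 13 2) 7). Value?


Evaluate inner: (+ 13 2) = 15
Evaluate root: (- 15 7) = 8
Result: 8


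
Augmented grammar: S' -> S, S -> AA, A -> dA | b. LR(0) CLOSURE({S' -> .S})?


Start: S' -> .S
For each item with dot before a nonterminal B, add B -> .γ for every B-production
Closure: [S' -> .S, S -> .AA, A -> .dA, A -> .b]


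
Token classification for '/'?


Pattern: operator symbol
Type: OPERATOR


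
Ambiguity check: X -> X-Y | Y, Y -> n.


precedence layered via separate nonterminal Y: deterministic
Unambiguous


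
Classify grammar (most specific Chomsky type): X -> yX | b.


Right-linear: every RHS is a terminal or a terminal followed by one nonterminal
Classification: Type 3 (Regular)


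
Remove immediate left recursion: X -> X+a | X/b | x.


Left-recursive alternatives: X+a, X/b; non-recursive: x
Introduce X': X -> xX', X' -> +aX' | /bX' | ε


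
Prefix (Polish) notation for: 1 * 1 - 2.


left-to-right (same/higher precedence on left): tree is (- (* 1 1) 2)
Prefix: - * 1 1 2


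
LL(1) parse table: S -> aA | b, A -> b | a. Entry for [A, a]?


For [A, a]: 'a' ∈ FIRST(a)
Entry: A -> a


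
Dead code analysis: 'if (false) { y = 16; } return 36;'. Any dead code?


condition is constant false, so the whole block is unreachable
Dead: 'if (false) { y = 16; }'


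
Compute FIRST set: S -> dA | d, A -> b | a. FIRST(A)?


Per alternative of A: FIRST(b) = {b}; FIRST(a) = {a}
FIRST(A) = {a, b}


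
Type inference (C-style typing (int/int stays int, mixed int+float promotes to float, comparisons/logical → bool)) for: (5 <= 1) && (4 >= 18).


Operand types: bool && bool
Rule: logical operators take bool operands and yield bool
Result type: bool


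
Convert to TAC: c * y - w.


Break into single-operator statements:
t1 = c * y
t2 = t1 - w


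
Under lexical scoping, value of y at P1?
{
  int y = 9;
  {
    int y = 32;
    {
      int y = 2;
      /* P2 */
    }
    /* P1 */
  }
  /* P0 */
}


y declared in the same block as P1
y = 32


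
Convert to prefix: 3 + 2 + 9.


left-to-right (same/higher precedence on left): tree is (+ (+ 3 2) 9)
Prefix: + + 3 2 9


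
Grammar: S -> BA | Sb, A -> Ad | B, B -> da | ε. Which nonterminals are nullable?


A nonterminal is nullable iff some alternative derives ε (directly, or every symbol in it is nullable)
Nullable: {A, B, S}


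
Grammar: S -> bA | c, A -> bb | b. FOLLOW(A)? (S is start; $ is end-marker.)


$ ∈ FOLLOW(S). For each A -> αBβ: add FIRST(β)\{ε} to FOLLOW(B); if β nullable, add FOLLOW(A).
FOLLOW(A) = {$}


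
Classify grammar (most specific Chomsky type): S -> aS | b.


Right-linear: every RHS is a terminal or a terminal followed by one nonterminal
Classification: Type 3 (Regular)


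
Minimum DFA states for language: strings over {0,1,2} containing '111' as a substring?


KMP-style automaton: 3 progress states + 1 absorbing accept = 4
Minimal DFA: 4 states


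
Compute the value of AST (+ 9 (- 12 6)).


Evaluate inner: (- 12 6) = 6
Evaluate root: (+ 9 6) = 15
Result: 15


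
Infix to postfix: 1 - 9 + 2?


Left to right (same or higher precedence on left)
Postfix: 1 9 - 2 +


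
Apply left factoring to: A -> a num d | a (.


Common prefix: 'a'
Factored: A -> a A', A' -> num d | (


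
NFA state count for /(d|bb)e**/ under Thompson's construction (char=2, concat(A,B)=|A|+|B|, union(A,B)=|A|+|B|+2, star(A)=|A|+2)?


Syntax tree has 4 char leaf(s), 1 union(s), 2 star(s)
chars contribute 4×2 = 8; each union adds +2; each star adds +2
Total: 8 + 2 + 4 = 14 states


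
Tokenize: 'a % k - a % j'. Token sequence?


Scan left to right, longest-match per lexeme
Tokens: ID(a), OP(%), ID(k), OP(-), ID(a), OP(%), ID(j)


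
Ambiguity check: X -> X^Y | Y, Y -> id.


precedence layered via separate nonterminal Y: deterministic
Unambiguous


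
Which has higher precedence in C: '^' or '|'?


'^' is bitwise XOR (level 4); '|' is bitwise OR (level 3)
Higher level binds tighter
'^' has higher precedence than '|'


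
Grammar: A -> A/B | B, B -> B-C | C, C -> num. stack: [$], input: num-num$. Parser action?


no handle on stack; shift 'num'
Action: shift


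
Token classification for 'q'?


Pattern: letter/underscore followed by alphanumerics, not a keyword
Type: IDENTIFIER


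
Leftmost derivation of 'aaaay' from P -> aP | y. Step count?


Derivation: P => aP => aaP => aaaP => aaaaP => aaaay
Steps: 5


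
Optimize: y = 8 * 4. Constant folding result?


8 * 4 = 32 at compile time
Optimized: y = 32


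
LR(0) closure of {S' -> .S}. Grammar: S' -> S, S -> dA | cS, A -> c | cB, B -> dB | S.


Start: S' -> .S
For each item with dot before a nonterminal B, add B -> .γ for every B-production
Closure: [S' -> .S, S -> .dA, S -> .cS]


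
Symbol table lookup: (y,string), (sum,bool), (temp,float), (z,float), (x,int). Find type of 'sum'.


Lookup 'sum' → type bool


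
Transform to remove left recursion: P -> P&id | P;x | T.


Left-recursive alternatives: P&id, P;x; non-recursive: T
Introduce P': P -> TP', P' -> &idP' | ;xP' | ε


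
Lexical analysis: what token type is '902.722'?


Pattern: digits with a decimal point
Type: FLOAT_LITERAL


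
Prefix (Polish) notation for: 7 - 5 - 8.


left-to-right (same/higher precedence on left): tree is (- (- 7 5) 8)
Prefix: - - 7 5 8


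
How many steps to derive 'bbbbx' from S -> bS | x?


Derivation: S => bS => bbS => bbbS => bbbbS => bbbbx
Steps: 5


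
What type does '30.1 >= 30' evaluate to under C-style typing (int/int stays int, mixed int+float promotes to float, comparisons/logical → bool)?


Operand types: float >= int
Rule: comparison yields bool
Result type: bool


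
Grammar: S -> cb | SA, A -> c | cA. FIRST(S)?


Per alternative of S: FIRST(cb) = {c}; FIRST(SA) = {c}
FIRST(S) = {c}


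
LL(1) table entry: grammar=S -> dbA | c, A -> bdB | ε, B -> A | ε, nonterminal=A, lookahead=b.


For [A, b]: 'b' ∈ FIRST(bdB)
Entry: A -> bdB


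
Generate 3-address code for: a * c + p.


Break into single-operator statements:
t1 = a * c
t2 = t1 + p


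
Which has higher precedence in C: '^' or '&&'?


'^' is bitwise XOR (level 4); '&&' is logical AND (level 2)
Higher level binds tighter
'^' has higher precedence than '&&'


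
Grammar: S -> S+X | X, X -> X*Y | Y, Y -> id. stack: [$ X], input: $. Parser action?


lookahead ∉ {*} so X won't extend; reduce S -> X
Action: reduce (S -> X)


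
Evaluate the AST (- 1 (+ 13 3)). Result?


Evaluate inner: (+ 13 3) = 16
Evaluate root: (- 1 16) = -15
Result: -15


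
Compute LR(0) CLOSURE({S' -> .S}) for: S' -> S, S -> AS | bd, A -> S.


Start: S' -> .S
For each item with dot before a nonterminal B, add B -> .γ for every B-production
Closure: [S' -> .S, S -> .AS, S -> .bd, A -> .S]


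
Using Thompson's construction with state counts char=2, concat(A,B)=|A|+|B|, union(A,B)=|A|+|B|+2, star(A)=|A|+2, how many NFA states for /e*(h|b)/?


Syntax tree has 3 char leaf(s), 1 union(s), 1 star(s)
chars contribute 3×2 = 6; each union adds +2; each star adds +2
Total: 6 + 2 + 2 = 10 states
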